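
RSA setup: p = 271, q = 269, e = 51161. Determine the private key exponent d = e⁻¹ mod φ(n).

3881

φ(n) = (p−1)(q−1) = 270·268 = 72360.
Need d with 51161·d ≡ 1 (mod 72360). Apply the extended Euclidean algorithm:
72360 = 1·51161 + 21199
51161 = 2·21199 + 8763
21199 = 2·8763 + 3673
8763 = 2·3673 + 1417
3673 = 2·1417 + 839
1417 = 1·839 + 578
839 = 1·578 + 261
578 = 2·261 + 56
261 = 4·56 + 37
56 = 1·37 + 19
37 = 1·19 + 18
19 = 1·18 + 1
18 = 18·1 + 0
Back-substitute:
1 = 19 − 18
1 = −37 + 2·19
1 = 2·56 − 3·37
1 = −3·261 + 14·56
1 = 14·578 − 31·261
1 = −31·839 + 45·578
1 = 45·1417 − 76·839
1 = −76·3673 + 197·1417
1 = 197·8763 − 470·3673
1 = −470·21199 + 1137·8763
1 = 1137·51161 − 2744·21199
1 = −2744·72360 + 3881·51161
So 51161·3881 ≡ 1 (mod 72360), hence d = 3881.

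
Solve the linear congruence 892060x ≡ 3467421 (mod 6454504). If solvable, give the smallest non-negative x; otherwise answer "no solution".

no solution

gcd(892060, 6454504):
6454504 = 7*892060 + 210084
892060 = 4*210084 + 51724
210084 = 4*51724 + 3188
51724 = 16*3188 + 716
3188 = 4*716 + 324
716 = 2*324 + 68
324 = 4*68 + 52
68 = 1*52 + 16
52 = 3*16 + 4
16 = 4*4 + 0
gcd = 4, but 4 ∤ 3467421, so the congruence has no solution.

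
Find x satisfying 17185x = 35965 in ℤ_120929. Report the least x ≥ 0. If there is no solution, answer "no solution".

67697

First find gcd(17185, 120929):
120929 = 7*17185 + 634
17185 = 27*634 + 67
634 = 9*67 + 31
67 = 2*31 + 5
31 = 6*5 + 1
5 = 5*1 + 0
gcd = 1, so a unique solution mod 120929 exists.
Back-substitute for the Bézout coefficients:
1 = 31 − 6·5
1 = −6·67 + 13·31
1 = 13·634 − 123·67
1 = −123·17185 + 3334·634
1 = 3334·120929 − 23461·17185
So 17185·(-23461) ≡ 1 (mod 120929), giving 17185⁻¹ ≡ 97468.
x ≡ 17185⁻¹·35965 ≡ 97468·35965 ≡ 67697 (mod 120929).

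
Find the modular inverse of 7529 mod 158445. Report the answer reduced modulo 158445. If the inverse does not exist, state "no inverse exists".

109874

gcd(158445, 7529) by repeated division:
158445 = 21×7529 + 336
7529 = 22×336 + 137
336 = 2×137 + 62
137 = 2×62 + 13
62 = 4×13 + 10
13 = 1×10 + 3
10 = 3×3 + 1
3 = 3×1 + 0
gcd = 1, so the inverse exists. Back-substitute:
1 = 10 − 3·3
1 = −3·13 + 4·10
1 = 4·62 − 19·13
1 = −19·137 + 42·62
1 = 42·336 − 103·137
1 = −103·7529 + 2308·336
1 = 2308·158445 − 48571·7529
Hence 7529⁻¹ ≡ -48571 ≡ 109874 (mod 158445).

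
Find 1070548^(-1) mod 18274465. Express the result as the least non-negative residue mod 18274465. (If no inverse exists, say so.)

Apply the Euclidean algorithm to 18274465 and 1070548:
18274465 = 17*1070548 + 75149
1070548 = 14*75149 + 18462
75149 = 4*18462 + 1301
18462 = 14*1301 + 248
1301 = 5*248 + 61
248 = 4*61 + 4
61 = 15*4 + 1
4 = 4*1 + 0
The gcd is 1. Working backward:
1 = 61 − 15·4
1 = −15·248 + 61·61
1 = 61·1301 − 320·248
1 = −320·18462 + 4541·1301
1 = 4541·75149 − 18484·18462
1 = −18484·1070548 + 263317·75149
1 = 263317·18274465 − 4494873·1070548
Hence 1070548⁻¹ ≡ -4494873 ≡ 13779592 (mod 18274465).

13779592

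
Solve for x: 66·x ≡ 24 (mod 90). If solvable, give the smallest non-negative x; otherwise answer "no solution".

14

First find gcd(66, 90):
90 = 1*66 + 24
66 = 2*24 + 18
24 = 1*18 + 6
18 = 3*6 + 0
gcd = 6 and 6 | 24, so solutions exist. Divide through by 6: 11x ≡ 4 (mod 15).
Now find 11⁻¹ mod 15:
15 = 1*11 + 4
11 = 2*4 + 3
4 = 1*3 + 1
3 = 3*1 + 0
Back-substitute:
1 = 4 − 3
1 = −11 + 3·4
1 = 3·15 − 4·11
So 11·(-4) ≡ 1 (mod 15), i.e. 11⁻¹ ≡ 11.
Then x ≡ 11·4 ≡ 14 (mod 15); the smallest non-negative solution is x = 14.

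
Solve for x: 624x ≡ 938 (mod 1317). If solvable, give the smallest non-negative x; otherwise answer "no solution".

gcd(624, 1317):
1317 = 2*624 + 69
624 = 9*69 + 3
69 = 23*3 + 0
gcd = 3, but 3 ∤ 938, so the congruence has no solution.

no solution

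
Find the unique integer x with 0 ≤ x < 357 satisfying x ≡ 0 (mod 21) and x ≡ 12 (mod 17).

Write x = 0 + 21·k. Then 21·k ≡ 12 − 0 ≡ 12 (mod 17).
Need 21⁻¹ mod 17. Extended Euclid on (17, 4):
17 = 4·4 + 1
4 = 4·1 + 0
Back-substitute:
1 = 17 − 4·4
21⁻¹ ≡ 13 (mod 17), so k ≡ 13·12 ≡ 3 (mod 17).
x = 0 + 21·3 = 63.

63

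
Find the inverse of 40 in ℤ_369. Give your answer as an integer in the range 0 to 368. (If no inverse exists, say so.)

gcd(369, 40) by repeated division:
369 = 9*40 + 9
40 = 4*9 + 4
9 = 2*4 + 1
4 = 4*1 + 0
gcd = 1, so the inverse exists. Back-substitute:
1 = 9 − 2·4
1 = −2·40 + 9·9
1 = 9·369 − 83·40
Thus 40·(-83) ≡ 1 (mod 369); reducing, -83 mod 369 = 286.

286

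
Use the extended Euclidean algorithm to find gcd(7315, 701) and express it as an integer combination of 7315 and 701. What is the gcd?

Apply Euclid's algorithm to 7315 and 701:
7315 = 10·701 + 305
701 = 2·305 + 91
305 = 3·91 + 32
91 = 2·32 + 27
32 = 1·27 + 5
27 = 5·5 + 2
5 = 2·2 + 1
2 = 2·1 + 0
gcd(7315, 701) = 1.
Express as a combination:
1 = 5 − 2·2
1 = −2·27 + 11·5
1 = 11·32 − 13·27
1 = −13·91 + 37·32
1 = 37·305 − 124·91
1 = −124·701 + 285·305
1 = 285·7315 − 2974·701
So 1 = (285)·7315 + (-2974)·701.

1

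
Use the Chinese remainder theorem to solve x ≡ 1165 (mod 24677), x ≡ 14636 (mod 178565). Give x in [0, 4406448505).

4323608981

Write x = 1165 + 24677·k. Then 24677·k ≡ 14636 − 1165 ≡ 13471 (mod 178565).
Need 24677⁻¹ mod 178565. Extended Euclid on (178565, 24677):
178565 = 7×24677 + 5826
24677 = 4×5826 + 1373
5826 = 4×1373 + 334
1373 = 4×334 + 37
334 = 9×37 + 1
37 = 37×1 + 0
Back-substitute:
1 = 334 − 9·37
1 = −9·1373 + 37·334
1 = 37·5826 − 157·1373
1 = −157·24677 + 665·5826
1 = 665·178565 − 4812·24677
24677⁻¹ ≡ 173753 (mod 178565), so k ≡ 173753·13471 ≡ 175208 (mod 178565).
x = 1165 + 24677·175208 = 4323608981.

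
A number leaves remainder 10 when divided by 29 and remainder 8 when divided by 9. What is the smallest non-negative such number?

242

Write x = 10 + 29·k. Then 29·k ≡ 8 − 10 ≡ 7 (mod 9).
Need 29⁻¹ mod 9. Extended Euclid on (9, 2):
9 = 4·2 + 1
2 = 2·1 + 0
Back-substitute:
1 = 9 − 4·2
29⁻¹ ≡ 5 (mod 9), so k ≡ 5·7 ≡ 8 (mod 9).
x = 10 + 29·8 = 242.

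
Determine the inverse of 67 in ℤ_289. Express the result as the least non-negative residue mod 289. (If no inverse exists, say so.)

220

Extended Euclidean algorithm:
289 = 4·67 + 21
67 = 3·21 + 4
21 = 5·4 + 1
4 = 4·1 + 0
Since gcd(67, 289) = 1, back-substitute to write 1 as a combination:
1 = 21 − 5·4
1 = −5·67 + 16·21
1 = 16·289 − 69·67
So 67·(-69) ≡ 1 (mod 289), and -69 ≡ 220 (mod 289).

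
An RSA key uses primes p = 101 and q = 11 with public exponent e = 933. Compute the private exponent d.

φ(n) = (p−1)(q−1) = 100·10 = 1000.
Need d with 933·d ≡ 1 (mod 1000). Apply the extended Euclidean algorithm:
1000 = 1·933 + 67
933 = 13·67 + 62
67 = 1·62 + 5
62 = 12·5 + 2
5 = 2·2 + 1
2 = 2·1 + 0
Back-substitute:
1 = 5 − 2·2
1 = −2·62 + 25·5
1 = 25·67 − 27·62
1 = −27·933 + 376·67
1 = 376·1000 − 403·933
So 933·(-403) ≡ 1 (mod 1000), hence d ≡ -403 ≡ 597 (mod 1000).

597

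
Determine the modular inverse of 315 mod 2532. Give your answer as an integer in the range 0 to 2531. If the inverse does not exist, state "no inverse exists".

Compute gcd(315, 2532):
2532 = 8×315 + 12
315 = 26×12 + 3
12 = 4×3 + 0
The gcd is 3, not 1, hence no inverse exists.

no inverse exists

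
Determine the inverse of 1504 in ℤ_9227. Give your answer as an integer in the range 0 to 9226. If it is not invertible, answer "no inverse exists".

8227

gcd(9227, 1504) by repeated division:
9227 = 6×1504 + 203
1504 = 7×203 + 83
203 = 2×83 + 37
83 = 2×37 + 9
37 = 4×9 + 1
9 = 9×1 + 0
The gcd is 1. Working backward:
1 = 37 − 4·9
1 = −4·83 + 9·37
1 = 9·203 − 22·83
1 = −22·1504 + 163·203
1 = 163·9227 − 1000·1504
Hence 1504⁻¹ ≡ -1000 ≡ 8227 (mod 9227).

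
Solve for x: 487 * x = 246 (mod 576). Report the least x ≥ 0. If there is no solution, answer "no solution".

First find gcd(487, 576):
576 = 1*487 + 89
487 = 5*89 + 42
89 = 2*42 + 5
42 = 8*5 + 2
5 = 2*2 + 1
2 = 2*1 + 0
gcd = 1, so a unique solution mod 576 exists.
Back-substitute for the Bézout coefficients:
1 = 5 − 2·2
1 = −2·42 + 17·5
1 = 17·89 − 36·42
1 = −36·487 + 197·89
1 = 197·576 − 233·487
So 487·(-233) ≡ 1 (mod 576), giving 487⁻¹ ≡ 343.
x ≡ 487⁻¹·246 ≡ 343·246 ≡ 282 (mod 576).

282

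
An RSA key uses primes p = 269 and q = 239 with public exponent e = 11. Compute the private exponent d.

52187

φ(n) = (p−1)(q−1) = 268·238 = 63784.
Need d with 11·d ≡ 1 (mod 63784). Apply the extended Euclidean algorithm:
63784 = 5798×11 + 6
11 = 1×6 + 5
6 = 1×5 + 1
5 = 5×1 + 0
Back-substitute:
1 = 6 − 5
1 = −11 + 2·6
1 = 2·63784 − 11597·11
So 11·(-11597) ≡ 1 (mod 63784), hence d ≡ -11597 ≡ 52187 (mod 63784).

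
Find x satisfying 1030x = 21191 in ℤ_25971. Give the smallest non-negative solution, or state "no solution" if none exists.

First find gcd(1030, 25971):
25971 = 25*1030 + 221
1030 = 4*221 + 146
221 = 1*146 + 75
146 = 1*75 + 71
75 = 1*71 + 4
71 = 17*4 + 3
4 = 1*3 + 1
3 = 3*1 + 0
gcd = 1, so a unique solution mod 25971 exists.
Back-substitute for the Bézout coefficients:
1 = 4 − 3
1 = −71 + 18·4
1 = 18·75 − 19·71
1 = −19·146 + 37·75
1 = 37·221 − 56·146
1 = −56·1030 + 261·221
1 = 261·25971 − 6581·1030
So 1030·(-6581) ≡ 1 (mod 25971), giving 1030⁻¹ ≡ 19390.
x ≡ 1030⁻¹·21191 ≡ 19390·21191 ≡ 6299 (mod 25971).

6299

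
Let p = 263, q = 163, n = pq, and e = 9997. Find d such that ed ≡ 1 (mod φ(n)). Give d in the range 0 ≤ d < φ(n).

28705

φ(n) = (p−1)(q−1) = 262·162 = 42444.
Need d with 9997·d ≡ 1 (mod 42444). Apply the extended Euclidean algorithm:
42444 = 4*9997 + 2456
9997 = 4*2456 + 173
2456 = 14*173 + 34
173 = 5*34 + 3
34 = 11*3 + 1
3 = 3*1 + 0
Back-substitute:
1 = 34 − 11·3
1 = −11·173 + 56·34
1 = 56·2456 − 795·173
1 = −795·9997 + 3236·2456
1 = 3236·42444 − 13739·9997
So 9997·(-13739) ≡ 1 (mod 42444), hence d ≡ -13739 ≡ 28705 (mod 42444).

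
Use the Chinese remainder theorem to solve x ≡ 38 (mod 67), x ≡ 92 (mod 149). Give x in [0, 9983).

Write x = 38 + 67·k. Then 67·k ≡ 92 − 38 ≡ 54 (mod 149).
Need 67⁻¹ mod 149. Extended Euclid on (149, 67):
149 = 2·67 + 15
67 = 4·15 + 7
15 = 2·7 + 1
7 = 7·1 + 0
Back-substitute:
1 = 15 − 2·7
1 = −2·67 + 9·15
1 = 9·149 − 20·67
67⁻¹ ≡ 129 (mod 149), so k ≡ 129·54 ≡ 112 (mod 149).
x = 38 + 67·112 = 7542.

7542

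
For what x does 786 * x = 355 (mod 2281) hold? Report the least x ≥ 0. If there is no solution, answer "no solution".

1495

First find gcd(786, 2281):
2281 = 2*786 + 709
786 = 1*709 + 77
709 = 9*77 + 16
77 = 4*16 + 13
16 = 1*13 + 3
13 = 4*3 + 1
3 = 3*1 + 0
gcd = 1, so a unique solution mod 2281 exists.
Back-substitute for the Bézout coefficients:
1 = 13 − 4·3
1 = −4·16 + 5·13
1 = 5·77 − 24·16
1 = −24·709 + 221·77
1 = 221·786 − 245·709
1 = −245·2281 + 711·786
So 786·(711) ≡ 1 (mod 2281), giving 786⁻¹ ≡ 711.
x ≡ 786⁻¹·355 ≡ 711·355 ≡ 1495 (mod 2281).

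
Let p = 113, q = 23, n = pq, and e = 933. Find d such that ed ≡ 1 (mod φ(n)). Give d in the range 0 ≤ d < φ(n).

φ(n) = (p−1)(q−1) = 112·22 = 2464.
Need d with 933·d ≡ 1 (mod 2464). Apply the extended Euclidean algorithm:
2464 = 2·933 + 598
933 = 1·598 + 335
598 = 1·335 + 263
335 = 1·263 + 72
263 = 3·72 + 47
72 = 1·47 + 25
47 = 1·25 + 22
25 = 1·22 + 3
22 = 7·3 + 1
3 = 3·1 + 0
Back-substitute:
1 = 22 − 7·3
1 = −7·25 + 8·22
1 = 8·47 − 15·25
1 = −15·72 + 23·47
1 = 23·263 − 84·72
1 = −84·335 + 107·263
1 = 107·598 − 191·335
1 = −191·933 + 298·598
1 = 298·2464 − 787·933
So 933·(-787) ≡ 1 (mod 2464), hence d ≡ -787 ≡ 1677 (mod 2464).

1677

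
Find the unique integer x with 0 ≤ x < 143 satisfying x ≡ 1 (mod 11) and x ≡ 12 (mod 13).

Write x = 1 + 11·k. Then 11·k ≡ 12 − 1 ≡ 11 (mod 13).
Need 11⁻¹ mod 13. Extended Euclid on (13, 11):
13 = 1×11 + 2
11 = 5×2 + 1
2 = 2×1 + 0
Back-substitute:
1 = 11 − 5·2
1 = −5·13 + 6·11
11⁻¹ ≡ 6 (mod 13), so k ≡ 6·11 ≡ 1 (mod 13).
x = 1 + 11·1 = 12.

12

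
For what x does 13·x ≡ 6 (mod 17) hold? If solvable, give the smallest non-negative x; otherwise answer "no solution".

7

First find gcd(13, 17):
17 = 1*13 + 4
13 = 3*4 + 1
4 = 4*1 + 0
gcd = 1, so a unique solution mod 17 exists.
Back-substitute for the Bézout coefficients:
1 = 13 − 3·4
1 = −3·17 + 4·13
So 13·(4) ≡ 1 (mod 17), giving 13⁻¹ ≡ 4.
x ≡ 13⁻¹·6 ≡ 4·6 ≡ 7 (mod 17).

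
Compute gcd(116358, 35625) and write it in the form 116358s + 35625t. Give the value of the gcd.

3

Apply Euclid's algorithm to 116358 and 35625:
116358 = 3*35625 + 9483
35625 = 3*9483 + 7176
9483 = 1*7176 + 2307
7176 = 3*2307 + 255
2307 = 9*255 + 12
255 = 21*12 + 3
12 = 4*3 + 0
gcd(116358, 35625) = 3.
Back-substituting:
3 = 255 − 21·12
3 = −21·2307 + 190·255
3 = 190·7176 − 591·2307
3 = −591·9483 + 781·7176
3 = 781·35625 − 2934·9483
3 = −2934·116358 + 9583·35625
So 3 = (-2934)·116358 + (9583)·35625.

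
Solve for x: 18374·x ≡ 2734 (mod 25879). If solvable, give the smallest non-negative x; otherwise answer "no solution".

7003

First find gcd(18374, 25879):
25879 = 1×18374 + 7505
18374 = 2×7505 + 3364
7505 = 2×3364 + 777
3364 = 4×777 + 256
777 = 3×256 + 9
256 = 28×9 + 4
9 = 2×4 + 1
4 = 4×1 + 0
gcd = 1, so a unique solution mod 25879 exists.
Back-substitute for the Bézout coefficients:
1 = 9 − 2·4
1 = −2·256 + 57·9
1 = 57·777 − 173·256
1 = −173·3364 + 749·777
1 = 749·7505 − 1671·3364
1 = −1671·18374 + 4091·7505
1 = 4091·25879 − 5762·18374
So 18374·(-5762) ≡ 1 (mod 25879), giving 18374⁻¹ ≡ 20117.
x ≡ 18374⁻¹·2734 ≡ 20117·2734 ≡ 7003 (mod 25879).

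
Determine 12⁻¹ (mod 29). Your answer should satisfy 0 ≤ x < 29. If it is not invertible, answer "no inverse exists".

Run Euclid on (29, 12):
29 = 2×12 + 5
12 = 2×5 + 2
5 = 2×2 + 1
2 = 2×1 + 0
Since gcd(12, 29) = 1, back-substitute to write 1 as a combination:
1 = 5 − 2·2
1 = −2·12 + 5·5
1 = 5·29 − 12·12
So 12·(-12) ≡ 1 (mod 29), and -12 ≡ 17 (mod 29).

17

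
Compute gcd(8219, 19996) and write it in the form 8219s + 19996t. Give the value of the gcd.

1

Repeated division:
19996 = 2·8219 + 3558
8219 = 2·3558 + 1103
3558 = 3·1103 + 249
1103 = 4·249 + 107
249 = 2·107 + 35
107 = 3·35 + 2
35 = 17·2 + 1
2 = 2·1 + 0
gcd(8219, 19996) = 1.
Back-substituting:
1 = 35 − 17·2
1 = −17·107 + 52·35
1 = 52·249 − 121·107
1 = −121·1103 + 536·249
1 = 536·3558 − 1729·1103
1 = −1729·8219 + 3994·3558
1 = 3994·19996 − 9717·8219
So 1 = (3994)·19996 + (-9717)·8219.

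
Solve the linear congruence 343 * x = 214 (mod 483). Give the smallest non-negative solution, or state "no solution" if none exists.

no solution

gcd(343, 483):
483 = 1·343 + 140
343 = 2·140 + 63
140 = 2·63 + 14
63 = 4·14 + 7
14 = 2·7 + 0
gcd = 7, but 7 ∤ 214, so the congruence has no solution.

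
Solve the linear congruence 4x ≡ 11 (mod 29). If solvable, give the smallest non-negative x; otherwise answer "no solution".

10

First find gcd(4, 29):
29 = 7·4 + 1
4 = 4·1 + 0
gcd = 1, so a unique solution mod 29 exists.
Back-substitute for the Bézout coefficients:
1 = 29 − 7·4
So 4·(-7) ≡ 1 (mod 29), giving 4⁻¹ ≡ 22.
x ≡ 4⁻¹·11 ≡ 22·11 ≡ 10 (mod 29).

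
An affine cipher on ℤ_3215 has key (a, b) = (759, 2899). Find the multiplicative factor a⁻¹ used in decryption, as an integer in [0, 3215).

Run Euclid on (3215, 759):
3215 = 4·759 + 179
759 = 4·179 + 43
179 = 4·43 + 7
43 = 6·7 + 1
7 = 7·1 + 0
Since gcd(759, 3215) = 1, back-substitute to write 1 as a combination:
1 = 43 − 6·7
1 = −6·179 + 25·43
1 = 25·759 − 106·179
1 = −106·3215 + 449·759
So 759·449 ≡ 1 (mod 3215).

449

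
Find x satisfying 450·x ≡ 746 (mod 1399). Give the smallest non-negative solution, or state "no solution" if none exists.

611

First find gcd(450, 1399):
1399 = 3·450 + 49
450 = 9·49 + 9
49 = 5·9 + 4
9 = 2·4 + 1
4 = 4·1 + 0
gcd = 1, so a unique solution mod 1399 exists.
Back-substitute for the Bézout coefficients:
1 = 9 − 2·4
1 = −2·49 + 11·9
1 = 11·450 − 101·49
1 = −101·1399 + 314·450
So 450·(314) ≡ 1 (mod 1399), giving 450⁻¹ ≡ 314.
x ≡ 450⁻¹·746 ≡ 314·746 ≡ 611 (mod 1399).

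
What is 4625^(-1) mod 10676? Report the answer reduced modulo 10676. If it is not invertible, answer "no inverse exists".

6461

Apply the Euclidean algorithm to 10676 and 4625:
10676 = 2·4625 + 1426
4625 = 3·1426 + 347
1426 = 4·347 + 38
347 = 9·38 + 5
38 = 7·5 + 3
5 = 1·3 + 2
3 = 1·2 + 1
2 = 2·1 + 0
The gcd is 1. Working backward:
1 = 3 − 2
1 = −5 + 2·3
1 = 2·38 − 15·5
1 = −15·347 + 137·38
1 = 137·1426 − 563·347
1 = −563·4625 + 1826·1426
1 = 1826·10676 − 4215·4625
Thus 4625·(-4215) ≡ 1 (mod 10676); reducing, -4215 mod 10676 = 6461.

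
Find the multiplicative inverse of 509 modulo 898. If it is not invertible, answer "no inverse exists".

gcd(898, 509) by repeated division:
898 = 1*509 + 389
509 = 1*389 + 120
389 = 3*120 + 29
120 = 4*29 + 4
29 = 7*4 + 1
4 = 4*1 + 0
Since gcd(509, 898) = 1, back-substitute to write 1 as a combination:
1 = 29 − 7·4
1 = −7·120 + 29·29
1 = 29·389 − 94·120
1 = −94·509 + 123·389
1 = 123·898 − 217·509
Hence 509⁻¹ ≡ -217 ≡ 681 (mod 898).

681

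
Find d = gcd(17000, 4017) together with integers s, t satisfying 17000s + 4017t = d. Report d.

1

Repeated division:
17000 = 4*4017 + 932
4017 = 4*932 + 289
932 = 3*289 + 65
289 = 4*65 + 29
65 = 2*29 + 7
29 = 4*7 + 1
7 = 7*1 + 0
gcd(17000, 4017) = 1.
Back-substituting:
1 = 29 − 4·7
1 = −4·65 + 9·29
1 = 9·289 − 40·65
1 = −40·932 + 129·289
1 = 129·4017 − 556·932
1 = −556·17000 + 2353·4017
So 1 = (-556)·17000 + (2353)·4017.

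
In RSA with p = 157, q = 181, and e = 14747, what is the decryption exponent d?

8003

φ(n) = (p−1)(q−1) = 156·180 = 28080.
Need d with 14747·d ≡ 1 (mod 28080). Apply the extended Euclidean algorithm:
28080 = 1×14747 + 13333
14747 = 1×13333 + 1414
13333 = 9×1414 + 607
1414 = 2×607 + 200
607 = 3×200 + 7
200 = 28×7 + 4
7 = 1×4 + 3
4 = 1×3 + 1
3 = 3×1 + 0
Back-substitute:
1 = 4 − 3
1 = −7 + 2·4
1 = 2·200 − 57·7
1 = −57·607 + 173·200
1 = 173·1414 − 403·607
1 = −403·13333 + 3800·1414
1 = 3800·14747 − 4203·13333
1 = −4203·28080 + 8003·14747
So 14747·8003 ≡ 1 (mod 28080), hence d = 8003.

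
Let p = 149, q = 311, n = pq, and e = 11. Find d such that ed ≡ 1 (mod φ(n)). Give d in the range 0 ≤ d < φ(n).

φ(n) = (p−1)(q−1) = 148·310 = 45880.
Need d with 11·d ≡ 1 (mod 45880). Apply the extended Euclidean algorithm:
45880 = 4170*11 + 10
11 = 1*10 + 1
10 = 10*1 + 0
Back-substitute:
1 = 11 − 10
1 = −45880 + 4171·11
So 11·4171 ≡ 1 (mod 45880), hence d = 4171.

4171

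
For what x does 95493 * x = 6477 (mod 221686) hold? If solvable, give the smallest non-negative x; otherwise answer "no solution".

First find gcd(95493, 221686):
221686 = 2*95493 + 30700
95493 = 3*30700 + 3393
30700 = 9*3393 + 163
3393 = 20*163 + 133
163 = 1*133 + 30
133 = 4*30 + 13
30 = 2*13 + 4
13 = 3*4 + 1
4 = 4*1 + 0
gcd = 1, so a unique solution mod 221686 exists.
Back-substitute for the Bézout coefficients:
1 = 13 − 3·4
1 = −3·30 + 7·13
1 = 7·133 − 31·30
1 = −31·163 + 38·133
1 = 38·3393 − 791·163
1 = −791·30700 + 7157·3393
1 = 7157·95493 − 22262·30700
1 = −22262·221686 + 51681·95493
So 95493·(51681) ≡ 1 (mod 221686), giving 95493⁻¹ ≡ 51681.
x ≡ 95493⁻¹·6477 ≡ 51681·6477 ≡ 213663 (mod 221686).

213663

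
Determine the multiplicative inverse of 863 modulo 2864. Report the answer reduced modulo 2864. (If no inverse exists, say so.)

1583

Apply the Euclidean algorithm to 2864 and 863:
2864 = 3×863 + 275
863 = 3×275 + 38
275 = 7×38 + 9
38 = 4×9 + 2
9 = 4×2 + 1
2 = 2×1 + 0
The gcd is 1. Working backward:
1 = 9 − 4·2
1 = −4·38 + 17·9
1 = 17·275 − 123·38
1 = −123·863 + 386·275
1 = 386·2864 − 1281·863
Hence 863⁻¹ ≡ -1281 ≡ 1583 (mod 2864).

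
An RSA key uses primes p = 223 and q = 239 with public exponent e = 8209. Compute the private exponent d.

44089

φ(n) = (p−1)(q−1) = 222·238 = 52836.
Need d with 8209·d ≡ 1 (mod 52836). Apply the extended Euclidean algorithm:
52836 = 6·8209 + 3582
8209 = 2·3582 + 1045
3582 = 3·1045 + 447
1045 = 2·447 + 151
447 = 2·151 + 145
151 = 1·145 + 6
145 = 24·6 + 1
6 = 6·1 + 0
Back-substitute:
1 = 145 − 24·6
1 = −24·151 + 25·145
1 = 25·447 − 74·151
1 = −74·1045 + 173·447
1 = 173·3582 − 593·1045
1 = −593·8209 + 1359·3582
1 = 1359·52836 − 8747·8209
So 8209·(-8747) ≡ 1 (mod 52836), hence d ≡ -8747 ≡ 44089 (mod 52836).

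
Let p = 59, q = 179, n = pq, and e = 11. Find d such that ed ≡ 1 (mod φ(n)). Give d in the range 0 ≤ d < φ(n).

φ(n) = (p−1)(q−1) = 58·178 = 10324.
Need d with 11·d ≡ 1 (mod 10324). Apply the extended Euclidean algorithm:
10324 = 938*11 + 6
11 = 1*6 + 5
6 = 1*5 + 1
5 = 5*1 + 0
Back-substitute:
1 = 6 − 5
1 = −11 + 2·6
1 = 2·10324 − 1877·11
So 11·(-1877) ≡ 1 (mod 10324), hence d ≡ -1877 ≡ 8447 (mod 10324).

8447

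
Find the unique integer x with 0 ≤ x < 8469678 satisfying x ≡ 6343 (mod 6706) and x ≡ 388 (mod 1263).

8395549

Write x = 6343 + 6706·k. Then 6706·k ≡ 388 − 6343 ≡ 360 (mod 1263).
Need 6706⁻¹ mod 1263. Extended Euclid on (1263, 391):
1263 = 3·391 + 90
391 = 4·90 + 31
90 = 2·31 + 28
31 = 1·28 + 3
28 = 9·3 + 1
3 = 3·1 + 0
Back-substitute:
1 = 28 − 9·3
1 = −9·31 + 10·28
1 = 10·90 − 29·31
1 = −29·391 + 126·90
1 = 126·1263 − 407·391
6706⁻¹ ≡ 856 (mod 1263), so k ≡ 856·360 ≡ 1251 (mod 1263).
x = 6343 + 6706·1251 = 8395549.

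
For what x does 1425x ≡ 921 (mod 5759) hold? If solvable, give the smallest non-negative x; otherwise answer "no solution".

328

First find gcd(1425, 5759):
5759 = 4*1425 + 59
1425 = 24*59 + 9
59 = 6*9 + 5
9 = 1*5 + 4
5 = 1*4 + 1
4 = 4*1 + 0
gcd = 1, so a unique solution mod 5759 exists.
Back-substitute for the Bézout coefficients:
1 = 5 − 4
1 = −9 + 2·5
1 = 2·59 − 13·9
1 = −13·1425 + 314·59
1 = 314·5759 − 1269·1425
So 1425·(-1269) ≡ 1 (mod 5759), giving 1425⁻¹ ≡ 4490.
x ≡ 1425⁻¹·921 ≡ 4490·921 ≡ 328 (mod 5759).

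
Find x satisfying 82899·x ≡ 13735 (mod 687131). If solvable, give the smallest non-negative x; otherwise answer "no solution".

First find gcd(82899, 687131):
687131 = 8×82899 + 23939
82899 = 3×23939 + 11082
23939 = 2×11082 + 1775
11082 = 6×1775 + 432
1775 = 4×432 + 47
432 = 9×47 + 9
47 = 5×9 + 2
9 = 4×2 + 1
2 = 2×1 + 0
gcd = 1, so a unique solution mod 687131 exists.
Back-substitute for the Bézout coefficients:
1 = 9 − 4·2
1 = −4·47 + 21·9
1 = 21·432 − 193·47
1 = −193·1775 + 793·432
1 = 793·11082 − 4951·1775
1 = −4951·23939 + 10695·11082
1 = 10695·82899 − 37036·23939
1 = −37036·687131 + 306983·82899
So 82899·(306983) ≡ 1 (mod 687131), giving 82899⁻¹ ≡ 306983.
x ≡ 82899⁻¹·13735 ≡ 306983·13735 ≡ 175689 (mod 687131).

175689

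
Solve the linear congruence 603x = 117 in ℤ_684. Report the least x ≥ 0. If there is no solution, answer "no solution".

7

First find gcd(603, 684):
684 = 1×603 + 81
603 = 7×81 + 36
81 = 2×36 + 9
36 = 4×9 + 0
gcd = 9 and 9 | 117, so solutions exist. Divide through by 9: 67x ≡ 13 (mod 76).
Now find 67⁻¹ mod 76:
76 = 1·67 + 9
67 = 7·9 + 4
9 = 2·4 + 1
4 = 4·1 + 0
Back-substitute:
1 = 9 − 2·4
1 = −2·67 + 15·9
1 = 15·76 − 17·67
So 67·(-17) ≡ 1 (mod 76), i.e. 67⁻¹ ≡ 59.
Then x ≡ 59·13 ≡ 7 (mod 76); the smallest non-negative solution is x = 7.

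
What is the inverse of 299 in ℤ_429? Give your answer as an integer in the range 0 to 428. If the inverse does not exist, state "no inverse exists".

no inverse exists

Compute gcd(299, 429):
429 = 1·299 + 130
299 = 2·130 + 39
130 = 3·39 + 13
39 = 3·13 + 0
The gcd is 13, not 1, hence no inverse exists.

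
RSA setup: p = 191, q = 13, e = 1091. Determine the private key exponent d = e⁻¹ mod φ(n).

φ(n) = (p−1)(q−1) = 190·12 = 2280.
Need d with 1091·d ≡ 1 (mod 2280). Apply the extended Euclidean algorithm:
2280 = 2*1091 + 98
1091 = 11*98 + 13
98 = 7*13 + 7
13 = 1*7 + 6
7 = 1*6 + 1
6 = 6*1 + 0
Back-substitute:
1 = 7 − 6
1 = −13 + 2·7
1 = 2·98 − 15·13
1 = −15·1091 + 167·98
1 = 167·2280 − 349·1091
So 1091·(-349) ≡ 1 (mod 2280), hence d ≡ -349 ≡ 1931 (mod 2280).

1931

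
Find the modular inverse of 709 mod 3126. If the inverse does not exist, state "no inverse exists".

Extended Euclidean algorithm:
3126 = 4·709 + 290
709 = 2·290 + 129
290 = 2·129 + 32
129 = 4·32 + 1
32 = 32·1 + 0
The gcd is 1. Working backward:
1 = 129 − 4·32
1 = −4·290 + 9·129
1 = 9·709 − 22·290
1 = −22·3126 + 97·709
So 709·97 ≡ 1 (mod 3126).

97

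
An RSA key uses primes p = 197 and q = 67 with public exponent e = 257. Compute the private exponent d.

12785

φ(n) = (p−1)(q−1) = 196·66 = 12936.
Need d with 257·d ≡ 1 (mod 12936). Apply the extended Euclidean algorithm:
12936 = 50*257 + 86
257 = 2*86 + 85
86 = 1*85 + 1
85 = 85*1 + 0
Back-substitute:
1 = 86 − 85
1 = −257 + 3·86
1 = 3·12936 − 151·257
So 257·(-151) ≡ 1 (mod 12936), hence d ≡ -151 ≡ 12785 (mod 12936).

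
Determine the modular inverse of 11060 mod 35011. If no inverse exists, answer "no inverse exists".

Run Euclid on (35011, 11060):
35011 = 3×11060 + 1831
11060 = 6×1831 + 74
1831 = 24×74 + 55
74 = 1×55 + 19
55 = 2×19 + 17
19 = 1×17 + 2
17 = 8×2 + 1
2 = 2×1 + 0
gcd = 1, so the inverse exists. Back-substitute:
1 = 17 − 8·2
1 = −8·19 + 9·17
1 = 9·55 − 26·19
1 = −26·74 + 35·55
1 = 35·1831 − 866·74
1 = −866·11060 + 5231·1831
1 = 5231·35011 − 16559·11060
Hence 11060⁻¹ ≡ -16559 ≡ 18452 (mod 35011).

18452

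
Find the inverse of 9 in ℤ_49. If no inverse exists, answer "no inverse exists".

11

Extended Euclidean algorithm:
49 = 5*9 + 4
9 = 2*4 + 1
4 = 4*1 + 0
gcd = 1, so the inverse exists. Back-substitute:
1 = 9 − 2·4
1 = −2·49 + 11·9
So 9·11 ≡ 1 (mod 49).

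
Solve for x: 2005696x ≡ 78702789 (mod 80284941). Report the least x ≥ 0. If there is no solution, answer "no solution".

First find gcd(2005696, 80284941):
80284941 = 40×2005696 + 57101
2005696 = 35×57101 + 7161
57101 = 7×7161 + 6974
7161 = 1×6974 + 187
6974 = 37×187 + 55
187 = 3×55 + 22
55 = 2×22 + 11
22 = 2×11 + 0
gcd = 11 and 11 | 78702789, so solutions exist. Divide through by 11: 182336x ≡ 7154799 (mod 7298631).
Now find 182336⁻¹ mod 7298631:
7298631 = 40*182336 + 5191
182336 = 35*5191 + 651
5191 = 7*651 + 634
651 = 1*634 + 17
634 = 37*17 + 5
17 = 3*5 + 2
5 = 2*2 + 1
2 = 2*1 + 0
Back-substitute:
1 = 5 − 2·2
1 = −2·17 + 7·5
1 = 7·634 − 261·17
1 = −261·651 + 268·634
1 = 268·5191 − 2137·651
1 = −2137·182336 + 75063·5191
1 = 75063·7298631 − 3004657·182336
So 182336·(-3004657) ≡ 1 (mod 7298631), i.e. 182336⁻¹ ≡ 4293974.
Then x ≡ 4293974·7154799 ≡ 6585483 (mod 7298631); the smallest non-negative solution is x = 6585483.

6585483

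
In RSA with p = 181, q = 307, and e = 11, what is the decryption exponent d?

35051

φ(n) = (p−1)(q−1) = 180·306 = 55080.
Need d with 11·d ≡ 1 (mod 55080). Apply the extended Euclidean algorithm:
55080 = 5007·11 + 3
11 = 3·3 + 2
3 = 1·2 + 1
2 = 2·1 + 0
Back-substitute:
1 = 3 − 2
1 = −11 + 4·3
1 = 4·55080 − 20029·11
So 11·(-20029) ≡ 1 (mod 55080), hence d ≡ -20029 ≡ 35051 (mod 55080).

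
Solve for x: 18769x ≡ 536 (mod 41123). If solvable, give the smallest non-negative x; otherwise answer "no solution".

13065

First find gcd(18769, 41123):
41123 = 2*18769 + 3585
18769 = 5*3585 + 844
3585 = 4*844 + 209
844 = 4*209 + 8
209 = 26*8 + 1
8 = 8*1 + 0
gcd = 1, so a unique solution mod 41123 exists.
Back-substitute for the Bézout coefficients:
1 = 209 − 26·8
1 = −26·844 + 105·209
1 = 105·3585 − 446·844
1 = −446·18769 + 2335·3585
1 = 2335·41123 − 5116·18769
So 18769·(-5116) ≡ 1 (mod 41123), giving 18769⁻¹ ≡ 36007.
x ≡ 18769⁻¹·536 ≡ 36007·536 ≡ 13065 (mod 41123).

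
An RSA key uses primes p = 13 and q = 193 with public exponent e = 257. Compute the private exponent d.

1793

φ(n) = (p−1)(q−1) = 12·192 = 2304.
Need d with 257·d ≡ 1 (mod 2304). Apply the extended Euclidean algorithm:
2304 = 8*257 + 248
257 = 1*248 + 9
248 = 27*9 + 5
9 = 1*5 + 4
5 = 1*4 + 1
4 = 4*1 + 0
Back-substitute:
1 = 5 − 4
1 = −9 + 2·5
1 = 2·248 − 55·9
1 = −55·257 + 57·248
1 = 57·2304 − 511·257
So 257·(-511) ≡ 1 (mod 2304), hence d ≡ -511 ≡ 1793 (mod 2304).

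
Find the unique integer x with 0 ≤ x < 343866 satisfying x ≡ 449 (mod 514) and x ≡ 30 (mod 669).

Write x = 449 + 514·k. Then 514·k ≡ 30 − 449 ≡ 250 (mod 669).
Need 514⁻¹ mod 669. Extended Euclid on (669, 514):
669 = 1*514 + 155
514 = 3*155 + 49
155 = 3*49 + 8
49 = 6*8 + 1
8 = 8*1 + 0
Back-substitute:
1 = 49 − 6·8
1 = −6·155 + 19·49
1 = 19·514 − 63·155
1 = −63·669 + 82·514
514⁻¹ ≡ 82 (mod 669), so k ≡ 82·250 ≡ 430 (mod 669).
x = 449 + 514·430 = 221469.

221469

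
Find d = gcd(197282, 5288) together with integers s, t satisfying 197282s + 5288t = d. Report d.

Euclidean algorithm:
197282 = 37*5288 + 1626
5288 = 3*1626 + 410
1626 = 3*410 + 396
410 = 1*396 + 14
396 = 28*14 + 4
14 = 3*4 + 2
4 = 2*2 + 0
gcd(197282, 5288) = 2.
Back-substituting:
2 = 14 − 3·4
2 = −3·396 + 85·14
2 = 85·410 − 88·396
2 = −88·1626 + 349·410
2 = 349·5288 − 1135·1626
2 = −1135·197282 + 42344·5288
So 2 = (-1135)·197282 + (42344)·5288.

2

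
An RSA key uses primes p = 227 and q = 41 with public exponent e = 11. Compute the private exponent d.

φ(n) = (p−1)(q−1) = 226·40 = 9040.
Need d with 11·d ≡ 1 (mod 9040). Apply the extended Euclidean algorithm:
9040 = 821*11 + 9
11 = 1*9 + 2
9 = 4*2 + 1
2 = 2*1 + 0
Back-substitute:
1 = 9 − 4·2
1 = −4·11 + 5·9
1 = 5·9040 − 4109·11
So 11·(-4109) ≡ 1 (mod 9040), hence d ≡ -4109 ≡ 4931 (mod 9040).

4931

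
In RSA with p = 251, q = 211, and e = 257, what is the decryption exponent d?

47393

φ(n) = (p−1)(q−1) = 250·210 = 52500.
Need d with 257·d ≡ 1 (mod 52500). Apply the extended Euclidean algorithm:
52500 = 204·257 + 72
257 = 3·72 + 41
72 = 1·41 + 31
41 = 1·31 + 10
31 = 3·10 + 1
10 = 10·1 + 0
Back-substitute:
1 = 31 − 3·10
1 = −3·41 + 4·31
1 = 4·72 − 7·41
1 = −7·257 + 25·72
1 = 25·52500 − 5107·257
So 257·(-5107) ≡ 1 (mod 52500), hence d ≡ -5107 ≡ 47393 (mod 52500).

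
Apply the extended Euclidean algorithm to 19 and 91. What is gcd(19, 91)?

1

Euclidean algorithm:
91 = 4*19 + 15
19 = 1*15 + 4
15 = 3*4 + 3
4 = 1*3 + 1
3 = 3*1 + 0
gcd(19, 91) = 1.
Back-substituting:
1 = 4 − 3
1 = −15 + 4·4
1 = 4·19 − 5·15
1 = −5·91 + 24·19
So 1 = (-5)·91 + (24)·19.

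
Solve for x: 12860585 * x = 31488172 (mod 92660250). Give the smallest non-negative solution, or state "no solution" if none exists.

no solution

gcd(12860585, 92660250):
92660250 = 7×12860585 + 2636155
12860585 = 4×2636155 + 2315965
2636155 = 1×2315965 + 320190
2315965 = 7×320190 + 74635
320190 = 4×74635 + 21650
74635 = 3×21650 + 9685
21650 = 2×9685 + 2280
9685 = 4×2280 + 565
2280 = 4×565 + 20
565 = 28×20 + 5
20 = 4×5 + 0
gcd = 5, but 5 ∤ 31488172, so the congruence has no solution.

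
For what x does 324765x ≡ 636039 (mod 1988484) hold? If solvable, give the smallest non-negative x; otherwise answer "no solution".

57275

First find gcd(324765, 1988484):
1988484 = 6*324765 + 39894
324765 = 8*39894 + 5613
39894 = 7*5613 + 603
5613 = 9*603 + 186
603 = 3*186 + 45
186 = 4*45 + 6
45 = 7*6 + 3
6 = 2*3 + 0
gcd = 3 and 3 | 636039, so solutions exist. Divide through by 3: 108255x ≡ 212013 (mod 662828).
Now find 108255⁻¹ mod 662828:
662828 = 6×108255 + 13298
108255 = 8×13298 + 1871
13298 = 7×1871 + 201
1871 = 9×201 + 62
201 = 3×62 + 15
62 = 4×15 + 2
15 = 7×2 + 1
2 = 2×1 + 0
Back-substitute:
1 = 15 − 7·2
1 = −7·62 + 29·15
1 = 29·201 − 94·62
1 = −94·1871 + 875·201
1 = 875·13298 − 6219·1871
1 = −6219·108255 + 50627·13298
1 = 50627·662828 − 309981·108255
So 108255·(-309981) ≡ 1 (mod 662828), i.e. 108255⁻¹ ≡ 352847.
Then x ≡ 352847·212013 ≡ 57275 (mod 662828); the smallest non-negative solution is x = 57275.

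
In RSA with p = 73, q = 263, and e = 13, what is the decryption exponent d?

17413

φ(n) = (p−1)(q−1) = 72·262 = 18864.
Need d with 13·d ≡ 1 (mod 18864). Apply the extended Euclidean algorithm:
18864 = 1451·13 + 1
13 = 13·1 + 0
Back-substitute:
1 = 18864 − 1451·13
So 13·(-1451) ≡ 1 (mod 18864), hence d ≡ -1451 ≡ 17413 (mod 18864).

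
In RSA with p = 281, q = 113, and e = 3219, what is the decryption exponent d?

24219

φ(n) = (p−1)(q−1) = 280·112 = 31360.
Need d with 3219·d ≡ 1 (mod 31360). Apply the extended Euclidean algorithm:
31360 = 9*3219 + 2389
3219 = 1*2389 + 830
2389 = 2*830 + 729
830 = 1*729 + 101
729 = 7*101 + 22
101 = 4*22 + 13
22 = 1*13 + 9
13 = 1*9 + 4
9 = 2*4 + 1
4 = 4*1 + 0
Back-substitute:
1 = 9 − 2·4
1 = −2·13 + 3·9
1 = 3·22 − 5·13
1 = −5·101 + 23·22
1 = 23·729 − 166·101
1 = −166·830 + 189·729
1 = 189·2389 − 544·830
1 = −544·3219 + 733·2389
1 = 733·31360 − 7141·3219
So 3219·(-7141) ≡ 1 (mod 31360), hence d ≡ -7141 ≡ 24219 (mod 31360).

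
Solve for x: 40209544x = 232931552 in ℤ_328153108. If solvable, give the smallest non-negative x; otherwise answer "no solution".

79826305

First find gcd(40209544, 328153108):
328153108 = 8*40209544 + 6476756
40209544 = 6*6476756 + 1349008
6476756 = 4*1349008 + 1080724
1349008 = 1*1080724 + 268284
1080724 = 4*268284 + 7588
268284 = 35*7588 + 2704
7588 = 2*2704 + 2180
2704 = 1*2180 + 524
2180 = 4*524 + 84
524 = 6*84 + 20
84 = 4*20 + 4
20 = 5*4 + 0
gcd = 4 and 4 | 232931552, so solutions exist. Divide through by 4: 10052386x ≡ 58232888 (mod 82038277).
Now find 10052386⁻¹ mod 82038277:
82038277 = 8·10052386 + 1619189
10052386 = 6·1619189 + 337252
1619189 = 4·337252 + 270181
337252 = 1·270181 + 67071
270181 = 4·67071 + 1897
67071 = 35·1897 + 676
1897 = 2·676 + 545
676 = 1·545 + 131
545 = 4·131 + 21
131 = 6·21 + 5
21 = 4·5 + 1
5 = 5·1 + 0
Back-substitute:
1 = 21 − 4·5
1 = −4·131 + 25·21
1 = 25·545 − 104·131
1 = −104·676 + 129·545
1 = 129·1897 − 362·676
1 = −362·67071 + 12799·1897
1 = 12799·270181 − 51558·67071
1 = −51558·337252 + 64357·270181
1 = 64357·1619189 − 308986·337252
1 = −308986·10052386 + 1918273·1619189
1 = 1918273·82038277 − 15655170·10052386
So 10052386·(-15655170) ≡ 1 (mod 82038277), i.e. 10052386⁻¹ ≡ 66383107.
Then x ≡ 66383107·58232888 ≡ 79826305 (mod 82038277); the smallest non-negative solution is x = 79826305.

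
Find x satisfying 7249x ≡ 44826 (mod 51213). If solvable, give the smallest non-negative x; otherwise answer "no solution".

First find gcd(7249, 51213):
51213 = 7×7249 + 470
7249 = 15×470 + 199
470 = 2×199 + 72
199 = 2×72 + 55
72 = 1×55 + 17
55 = 3×17 + 4
17 = 4×4 + 1
4 = 4×1 + 0
gcd = 1, so a unique solution mod 51213 exists.
Back-substitute for the Bézout coefficients:
1 = 17 − 4·4
1 = −4·55 + 13·17
1 = 13·72 − 17·55
1 = −17·199 + 47·72
1 = 47·470 − 111·199
1 = −111·7249 + 1712·470
1 = 1712·51213 − 12095·7249
So 7249·(-12095) ≡ 1 (mod 51213), giving 7249⁻¹ ≡ 39118.
x ≡ 7249⁻¹·44826 ≡ 39118·44826 ≡ 21561 (mod 51213).

21561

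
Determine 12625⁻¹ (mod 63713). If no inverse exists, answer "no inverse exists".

gcd(63713, 12625) by repeated division:
63713 = 5*12625 + 588
12625 = 21*588 + 277
588 = 2*277 + 34
277 = 8*34 + 5
34 = 6*5 + 4
5 = 1*4 + 1
4 = 4*1 + 0
gcd = 1, so the inverse exists. Back-substitute:
1 = 5 − 4
1 = −34 + 7·5
1 = 7·277 − 57·34
1 = −57·588 + 121·277
1 = 121·12625 − 2598·588
1 = −2598·63713 + 13111·12625
So 12625·13111 ≡ 1 (mod 63713).

13111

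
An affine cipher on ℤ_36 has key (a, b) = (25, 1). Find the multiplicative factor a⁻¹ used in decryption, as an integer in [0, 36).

Run Euclid on (36, 25):
36 = 1*25 + 11
25 = 2*11 + 3
11 = 3*3 + 2
3 = 1*2 + 1
2 = 2*1 + 0
Since gcd(25, 36) = 1, back-substitute to write 1 as a combination:
1 = 3 − 2
1 = −11 + 4·3
1 = 4·25 − 9·11
1 = −9·36 + 13·25
So 25·13 ≡ 1 (mod 36).

13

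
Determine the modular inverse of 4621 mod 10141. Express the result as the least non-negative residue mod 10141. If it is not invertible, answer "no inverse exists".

Run Euclid on (10141, 4621):
10141 = 2*4621 + 899
4621 = 5*899 + 126
899 = 7*126 + 17
126 = 7*17 + 7
17 = 2*7 + 3
7 = 2*3 + 1
3 = 3*1 + 0
Since gcd(4621, 10141) = 1, back-substitute to write 1 as a combination:
1 = 7 − 2·3
1 = −2·17 + 5·7
1 = 5·126 − 37·17
1 = −37·899 + 264·126
1 = 264·4621 − 1357·899
1 = −1357·10141 + 2978·4621
So 4621·2978 ≡ 1 (mod 10141).

2978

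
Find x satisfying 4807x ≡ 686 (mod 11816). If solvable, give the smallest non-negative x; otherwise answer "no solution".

2618

First find gcd(4807, 11816):
11816 = 2*4807 + 2202
4807 = 2*2202 + 403
2202 = 5*403 + 187
403 = 2*187 + 29
187 = 6*29 + 13
29 = 2*13 + 3
13 = 4*3 + 1
3 = 3*1 + 0
gcd = 1, so a unique solution mod 11816 exists.
Back-substitute for the Bézout coefficients:
1 = 13 − 4·3
1 = −4·29 + 9·13
1 = 9·187 − 58·29
1 = −58·403 + 125·187
1 = 125·2202 − 683·403
1 = −683·4807 + 1491·2202
1 = 1491·11816 − 3665·4807
So 4807·(-3665) ≡ 1 (mod 11816), giving 4807⁻¹ ≡ 8151.
x ≡ 4807⁻¹·686 ≡ 8151·686 ≡ 2618 (mod 11816).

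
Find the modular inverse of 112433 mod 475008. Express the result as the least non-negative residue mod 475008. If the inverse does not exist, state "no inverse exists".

Extended Euclidean algorithm:
475008 = 4*112433 + 25276
112433 = 4*25276 + 11329
25276 = 2*11329 + 2618
11329 = 4*2618 + 857
2618 = 3*857 + 47
857 = 18*47 + 11
47 = 4*11 + 3
11 = 3*3 + 2
3 = 1*2 + 1
2 = 2*1 + 0
gcd = 1, so the inverse exists. Back-substitute:
1 = 3 − 2
1 = −11 + 4·3
1 = 4·47 − 17·11
1 = −17·857 + 310·47
1 = 310·2618 − 947·857
1 = −947·11329 + 4098·2618
1 = 4098·25276 − 9143·11329
1 = −9143·112433 + 40670·25276
1 = 40670·475008 − 171823·112433
So 112433·(-171823) ≡ 1 (mod 475008), and -171823 ≡ 303185 (mod 475008).

303185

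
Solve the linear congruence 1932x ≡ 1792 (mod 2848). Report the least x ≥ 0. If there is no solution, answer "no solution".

424

First find gcd(1932, 2848):
2848 = 1×1932 + 916
1932 = 2×916 + 100
916 = 9×100 + 16
100 = 6×16 + 4
16 = 4×4 + 0
gcd = 4 and 4 | 1792, so solutions exist. Divide through by 4: 483x ≡ 448 (mod 712).
Now find 483⁻¹ mod 712:
712 = 1·483 + 229
483 = 2·229 + 25
229 = 9·25 + 4
25 = 6·4 + 1
4 = 4·1 + 0
Back-substitute:
1 = 25 − 6·4
1 = −6·229 + 55·25
1 = 55·483 − 116·229
1 = −116·712 + 171·483
So 483⁻¹ ≡ 171 (mod 712).
Then x ≡ 171·448 ≡ 424 (mod 712); the smallest non-negative solution is x = 424.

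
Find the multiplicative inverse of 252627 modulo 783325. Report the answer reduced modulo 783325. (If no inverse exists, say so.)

Extended Euclidean algorithm:
783325 = 3×252627 + 25444
252627 = 9×25444 + 23631
25444 = 1×23631 + 1813
23631 = 13×1813 + 62
1813 = 29×62 + 15
62 = 4×15 + 2
15 = 7×2 + 1
2 = 2×1 + 0
The gcd is 1. Working backward:
1 = 15 − 7·2
1 = −7·62 + 29·15
1 = 29·1813 − 848·62
1 = −848·23631 + 11053·1813
1 = 11053·25444 − 11901·23631
1 = −11901·252627 + 118162·25444
1 = 118162·783325 − 366387·252627
So 252627·(-366387) ≡ 1 (mod 783325), and -366387 ≡ 416938 (mod 783325).

416938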